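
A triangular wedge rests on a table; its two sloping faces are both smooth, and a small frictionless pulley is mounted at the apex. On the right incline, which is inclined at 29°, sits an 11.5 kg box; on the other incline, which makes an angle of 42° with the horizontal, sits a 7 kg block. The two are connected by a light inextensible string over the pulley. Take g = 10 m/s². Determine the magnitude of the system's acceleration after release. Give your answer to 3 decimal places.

Resolve each weight along its own incline: the 11.5 kg mass has component 11.5 × 10 × sin 29° = 55.753 N down its slope, and the 7 kg mass has 7 × 10 × sin 42° = 46.839 N down its slope.
The 11.5 kg side's 55.753 N exceeds the other side's 46.839 N, so that mass slides down and the 7 kg mass slides up. Taking that direction as positive, Newton's second law for the whole system gives 55.753 − 46.839 = (11.5 + 7) a, so a = 8.914 / 18.5 = 0.4818 m/s².

0.482 m/s²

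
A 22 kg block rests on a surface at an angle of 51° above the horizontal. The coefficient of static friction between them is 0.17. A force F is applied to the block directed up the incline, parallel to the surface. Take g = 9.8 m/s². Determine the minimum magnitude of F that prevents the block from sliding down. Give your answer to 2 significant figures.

140 N

The normal force is N = mg cos 51° = 135.681 N. With F at its minimum the block is on the verge of sliding down, so static friction is at its maximum μ_s N = 0.17 × 135.681 = 23.066 N and acts up the slope.
Equilibrium along the incline: F + μ_s N = mg sin 51°, so F = 167.553 − 23.066 = 144.487 N.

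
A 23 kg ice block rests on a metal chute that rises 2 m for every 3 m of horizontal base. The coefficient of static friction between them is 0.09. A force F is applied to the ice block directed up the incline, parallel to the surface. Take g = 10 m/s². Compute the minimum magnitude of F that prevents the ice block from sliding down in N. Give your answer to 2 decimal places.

The normal force is N = mg cos 33.69° = 191.372 N. With F at its minimum the ice block is on the verge of sliding down, so static friction is at its maximum μ_s N = 0.09 × 191.372 = 17.223 N and acts up the slope.
Equilibrium along the incline: F + μ_s N = mg sin 33.69°, so F = 127.581 − 17.223 = 110.358 N.

110.36 N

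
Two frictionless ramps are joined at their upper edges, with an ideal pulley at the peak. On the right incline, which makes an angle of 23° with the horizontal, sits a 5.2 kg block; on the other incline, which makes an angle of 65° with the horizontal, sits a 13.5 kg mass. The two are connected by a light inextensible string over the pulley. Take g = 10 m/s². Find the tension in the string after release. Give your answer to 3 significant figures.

48.7 N

Resolve each weight along its own incline: the 5.2 kg mass has component 5.2 × 10 × sin 23° = 20.318 N down its slope, and the 13.5 kg mass has 13.5 × 10 × sin 65° = 122.352 N down its slope.
The 13.5 kg side's 122.352 N exceeds the other side's 20.318 N, so that mass slides down and the 5.2 kg mass slides up. Taking that direction as positive, Newton's second law for the whole system gives 122.352 − 20.318 = (5.2 + 13.5) a, so a = 102.034 / 18.7 = 5.4564 m/s².
For the 5.2 kg mass (up-slope positive): T − 20.318 = 5.2 × 5.4564, so T = 48.691 N.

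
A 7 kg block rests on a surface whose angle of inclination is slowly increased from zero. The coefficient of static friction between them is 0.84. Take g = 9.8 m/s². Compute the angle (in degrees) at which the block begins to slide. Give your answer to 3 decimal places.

40.030°

At the threshold of sliding, static friction is at its maximum μ_s N and exactly balances the weight component along the incline: mg sin θ = μ_s mg cos θ.
Hence tan θ = μ_s = 0.84, so θ = arctan(0.84) = 40.0303°.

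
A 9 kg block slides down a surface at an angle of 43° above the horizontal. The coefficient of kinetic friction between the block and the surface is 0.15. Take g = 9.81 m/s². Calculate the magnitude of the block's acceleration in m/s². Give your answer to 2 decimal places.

5.61 m/s²

Resolving the weight along the incline: the component pulling the block down the slope is mg sin 43° = 9 × 9.81 × 0.6820 = 60.214 N, and the normal force is N = mg cos 43° = 9 × 9.81 × 0.7314 = 64.575 N.
Kinetic friction acts up the slope with magnitude f = μN = 0.15 × 64.575 = 9.686 N.
Net force along the incline is 60.214 − 9.686 = 50.528 N, so a = 50.528 / 9 = 5.6142 m/s².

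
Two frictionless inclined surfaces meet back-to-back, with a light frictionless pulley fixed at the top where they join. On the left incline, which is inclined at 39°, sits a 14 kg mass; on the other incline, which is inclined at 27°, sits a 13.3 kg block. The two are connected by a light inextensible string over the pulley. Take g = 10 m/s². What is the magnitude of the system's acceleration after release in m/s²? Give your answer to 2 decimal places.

Resolve each weight along its own incline: the 14 kg mass has component 14 × 10 × sin 39° = 88.105 N down its slope, and the 13.3 kg mass has 13.3 × 10 × sin 27° = 60.381 N down its slope.
The 14 kg side's 88.105 N exceeds the other side's 60.381 N, so that mass slides down and the 13.3 kg mass slides up. Taking that direction as positive, Newton's second law for the whole system gives 88.105 − 60.381 = (14 + 13.3) a, so a = 27.724 / 27.3 = 1.0155 m/s².

1.02 m/s²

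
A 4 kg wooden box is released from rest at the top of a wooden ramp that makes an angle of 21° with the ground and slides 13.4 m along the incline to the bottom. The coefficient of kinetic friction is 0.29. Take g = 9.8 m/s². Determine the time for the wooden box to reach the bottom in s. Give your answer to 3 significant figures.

5.59 s

The weight component along the incline is mg sin 21° = 14.048 N and the normal force is N = mg cos 21° = 36.596 N.
Friction up the slope is f = μN = 0.29 × 36.596 = 10.613 N, so the net downslope force is 14.048 − 10.613 = 3.435 N and a = 3.435 / 4 = 0.8588 m/s².
Starting from rest, L = ½at², so t = √(2L/a) = √(2 × 13.4 / 0.8588) = 5.5863 s.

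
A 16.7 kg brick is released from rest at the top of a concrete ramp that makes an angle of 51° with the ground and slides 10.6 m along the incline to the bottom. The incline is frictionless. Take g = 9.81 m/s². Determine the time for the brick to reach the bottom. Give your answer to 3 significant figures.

1.67 s

The weight component along the incline is mg sin 51° = 127.317 N and the normal force is N = mg cos 51° = 103.100 N.
With no friction, a = g sin 51° = 7.6238 m/s².
Starting from rest, L = ½at², so t = √(2L/a) = √(2 × 10.6 / 7.6238) = 1.6676 s.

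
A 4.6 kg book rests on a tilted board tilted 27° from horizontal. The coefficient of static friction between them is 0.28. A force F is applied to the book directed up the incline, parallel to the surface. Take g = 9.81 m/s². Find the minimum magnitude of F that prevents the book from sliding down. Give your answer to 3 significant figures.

9.23 N

The normal force is N = mg cos 27° = 40.208 N. With F at its minimum the book is on the verge of sliding down, so static friction is at its maximum μ_s N = 0.28 × 40.208 = 11.258 N and acts up the slope.
Equilibrium along the incline: F + μ_s N = mg sin 27°, so F = 20.487 − 11.258 = 9.229 N.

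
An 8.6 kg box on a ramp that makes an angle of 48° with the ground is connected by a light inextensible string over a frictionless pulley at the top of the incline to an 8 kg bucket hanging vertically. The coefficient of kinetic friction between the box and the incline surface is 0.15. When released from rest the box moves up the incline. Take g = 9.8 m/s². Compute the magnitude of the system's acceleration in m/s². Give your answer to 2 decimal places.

For the box on the incline: the weight component along the slope is m₁g sin 48° = 8.6 × 9.8 × 0.7431 = 62.628 N and the normal force is N = m₁g cos 48° = 56.394 N.
Kinetic friction opposes the box's motion up the incline: f = μN = 0.15 × 56.394 = 8.459 N acting down the slope.
Newton's second law for the box (up-slope positive): T − 62.628 − 8.459 = 8.6 a. For the hanging bucket (downward positive): 8 × 9.8 − T = 8 a.
Adding the two equations eliminates T: 7.313 = 16.6 a, so a = 0.4405 m/s².

0.44 m/s²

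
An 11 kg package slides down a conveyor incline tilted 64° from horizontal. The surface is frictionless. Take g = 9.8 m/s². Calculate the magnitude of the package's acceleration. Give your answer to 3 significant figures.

Resolving the weight along the incline: the component pulling the package down the slope is mg sin 64° = 11 × 9.8 × 0.8988 = 96.891 N, and the normal force is N = mg cos 64° = 11 × 9.8 × 0.4384 = 47.260 N.
With no friction the net force along the incline is 96.891 N, so a = g sin 64° = 96.891 / 11 = 8.8083 m/s².

8.81 m/s²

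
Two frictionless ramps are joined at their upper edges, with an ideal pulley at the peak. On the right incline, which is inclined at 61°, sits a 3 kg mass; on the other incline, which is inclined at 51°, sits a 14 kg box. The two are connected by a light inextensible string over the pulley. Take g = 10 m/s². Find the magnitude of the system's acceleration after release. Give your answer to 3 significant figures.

4.86 m/s²

Resolve each weight along its own incline: the 3 kg mass has component 3 × 10 × sin 61° = 26.239 N down its slope, and the 14 kg mass has 14 × 10 × sin 51° = 108.800 N down its slope.
The 14 kg side's 108.800 N exceeds the other side's 26.239 N, so that mass slides down and the 3 kg mass slides up. Taking that direction as positive, Newton's second law for the whole system gives 108.800 − 26.239 = (3 + 14) a, so a = 82.561 / 17 = 4.8565 m/s².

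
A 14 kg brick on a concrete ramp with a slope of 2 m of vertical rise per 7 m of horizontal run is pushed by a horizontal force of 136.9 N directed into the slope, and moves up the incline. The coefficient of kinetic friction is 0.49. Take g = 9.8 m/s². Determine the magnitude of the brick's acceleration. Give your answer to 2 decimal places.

The horizontal push has components F cos 15.95° = 136.9 × 0.9615 = 131.629 N up the incline and F sin 15.95° = 136.9 × 0.2747 = 37.606 N pressing into the surface.
The normal force is therefore N = mg cos 15.95° + F sin 15.95° = 131.918 + 37.606 = 169.524 N, and kinetic friction down the slope is μN = 0.49 × 169.524 = 83.067 N.
Along the incline: F cos 15.95° − mg sin 15.95° − μN = ma, so 131.629 − 37.689 − 83.067 = 14 a, giving a = 0.7766 m/s².

0.78 m/s²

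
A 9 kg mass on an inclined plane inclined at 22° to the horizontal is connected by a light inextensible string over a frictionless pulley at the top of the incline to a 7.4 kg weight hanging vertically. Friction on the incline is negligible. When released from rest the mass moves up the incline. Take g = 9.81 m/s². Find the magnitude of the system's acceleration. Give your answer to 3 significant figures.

2.41 m/s²

For the mass on the incline: the weight component along the slope is m₁g sin 22° = 9 × 9.81 × 0.3746 = 33.073 N and the normal force is N = m₁g cos 22° = 81.861 N.
Newton's second law for the mass (up-slope positive): T − 33.073 = 9 a. For the hanging weight (downward positive): 7.4 × 9.81 − T = 7.4 a.
Adding the two equations eliminates T: 39.521 = 16.4 a, so a = 2.4098 m/s².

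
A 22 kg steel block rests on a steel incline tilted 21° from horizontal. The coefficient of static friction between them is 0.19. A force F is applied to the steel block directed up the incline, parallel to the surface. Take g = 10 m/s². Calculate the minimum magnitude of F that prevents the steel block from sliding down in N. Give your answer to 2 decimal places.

The normal force is N = mg cos 21° = 205.388 N. With F at its minimum the steel block is on the verge of sliding down, so static friction is at its maximum μ_s N = 0.19 × 205.388 = 39.024 N and acts up the slope.
Equilibrium along the incline: F + μ_s N = mg sin 21°, so F = 78.841 − 39.024 = 39.817 N.

39.82 N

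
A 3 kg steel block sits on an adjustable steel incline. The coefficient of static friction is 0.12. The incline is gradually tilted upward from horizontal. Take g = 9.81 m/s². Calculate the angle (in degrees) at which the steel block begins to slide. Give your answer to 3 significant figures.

6.84°

At the threshold of sliding, static friction is at its maximum μ_s N and exactly balances the weight component along the incline: mg sin θ = μ_s mg cos θ.
Hence tan θ = μ_s = 0.12, so θ = arctan(0.12) = 6.8428°.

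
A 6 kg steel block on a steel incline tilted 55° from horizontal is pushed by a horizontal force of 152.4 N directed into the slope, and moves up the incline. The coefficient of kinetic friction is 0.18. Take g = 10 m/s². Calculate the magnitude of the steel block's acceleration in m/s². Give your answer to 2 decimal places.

The horizontal push has components F cos 55° = 152.4 × 0.5736 = 87.417 N up the incline and F sin 55° = 152.4 × 0.8192 = 124.846 N pressing into the surface.
The normal force is therefore N = mg cos 55° + F sin 55° = 34.416 + 124.846 = 159.262 N, and kinetic friction down the slope is μN = 0.18 × 159.262 = 28.667 N.
Along the incline: F cos 55° − mg sin 55° − μN = ma, so 87.417 − 49.152 − 28.667 = 6 a, giving a = 1.5997 m/s².

1.60 m/s²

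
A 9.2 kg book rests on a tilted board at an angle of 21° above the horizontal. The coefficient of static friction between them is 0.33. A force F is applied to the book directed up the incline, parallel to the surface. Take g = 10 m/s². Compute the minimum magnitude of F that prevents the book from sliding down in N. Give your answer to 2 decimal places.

The normal force is N = mg cos 21° = 85.889 N. With F at its minimum the book is on the verge of sliding down, so static friction is at its maximum μ_s N = 0.33 × 85.889 = 28.343 N and acts up the slope.
Equilibrium along the incline: F + μ_s N = mg sin 21°, so F = 32.970 − 28.343 = 4.627 N.

4.63 N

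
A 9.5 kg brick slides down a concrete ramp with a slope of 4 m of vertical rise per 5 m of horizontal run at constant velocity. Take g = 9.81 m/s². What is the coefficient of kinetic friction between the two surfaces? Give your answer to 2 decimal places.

0.80

At constant velocity the net force along the incline is zero: mg sin 38.66° = μ mg cos 38.66°.
So μ = tan 38.66° = 0.6247 / 0.7809 = 0.8000.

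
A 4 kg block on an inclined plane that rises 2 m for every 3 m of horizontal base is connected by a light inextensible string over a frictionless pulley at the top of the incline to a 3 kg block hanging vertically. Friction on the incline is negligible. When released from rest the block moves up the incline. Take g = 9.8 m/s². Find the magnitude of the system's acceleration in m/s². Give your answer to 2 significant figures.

For the block on the incline: the weight component along the slope is m₁g sin 33.69° = 4 × 9.8 × 0.5547 = 21.744 N and the normal force is N = m₁g cos 33.69° = 32.616 N.
Newton's second law for the block (up-slope positive): T − 21.744 = 4 a. For the hanging block (downward positive): 3 × 9.8 − T = 3 a.
Adding the two equations eliminates T: 7.656 = 7 a, so a = 1.0937 m/s².

1.1 m/s²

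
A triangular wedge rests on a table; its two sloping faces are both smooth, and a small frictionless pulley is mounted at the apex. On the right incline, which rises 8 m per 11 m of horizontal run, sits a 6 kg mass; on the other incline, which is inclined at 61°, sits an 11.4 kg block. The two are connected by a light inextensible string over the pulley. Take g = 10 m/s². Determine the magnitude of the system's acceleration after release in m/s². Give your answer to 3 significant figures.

3.70 m/s²

Resolve each weight along its own incline: the 6 kg mass has component 6 × 10 × sin 36.03° = 35.290 N down its slope, and the 11.4 kg mass has 11.4 × 10 × sin 61° = 99.707 N down its slope.
The 11.4 kg side's 99.707 N exceeds the other side's 35.290 N, so that mass slides down and the 6 kg mass slides up. Taking that direction as positive, Newton's second law for the whole system gives 99.707 − 35.290 = (6 + 11.4) a, so a = 64.417 / 17.4 = 3.7021 m/s².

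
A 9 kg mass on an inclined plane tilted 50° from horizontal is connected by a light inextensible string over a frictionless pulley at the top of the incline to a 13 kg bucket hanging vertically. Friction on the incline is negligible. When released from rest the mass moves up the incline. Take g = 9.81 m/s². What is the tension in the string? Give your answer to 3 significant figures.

92.1 N

For the mass on the incline: the weight component along the slope is m₁g sin 50° = 9 × 9.81 × 0.7660 = 67.630 N and the normal force is N = m₁g cos 50° = 56.752 N.
Newton's second law for the mass (up-slope positive): T − 67.630 = 9 a. For the hanging bucket (downward positive): 13 × 9.81 − T = 13 a.
Adding the two equations eliminates T: 59.900 = 22 a, so a = 2.7227 m/s².
Then from the hanging bucket's equation, T = 13 × (9.81 − 2.7227) = 92.135 N.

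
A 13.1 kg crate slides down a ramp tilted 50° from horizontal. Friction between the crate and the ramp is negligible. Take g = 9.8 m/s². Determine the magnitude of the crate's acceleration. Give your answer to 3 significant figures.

7.51 m/s²

Resolving the weight along the incline: the component pulling the crate down the slope is mg sin 50° = 13.1 × 9.8 × 0.7660 = 98.339 N, and the normal force is N = mg cos 50° = 13.1 × 9.8 × 0.6428 = 82.523 N.
With no friction the net force along the incline is 98.339 N, so a = g sin 50° = 98.339 / 13.1 = 7.5068 m/s².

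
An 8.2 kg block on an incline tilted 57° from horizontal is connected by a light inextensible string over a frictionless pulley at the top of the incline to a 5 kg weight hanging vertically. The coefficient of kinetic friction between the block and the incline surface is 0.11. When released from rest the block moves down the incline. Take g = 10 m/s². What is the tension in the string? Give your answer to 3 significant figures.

55.2 N

For the block on the incline: the weight component along the slope is m₁g sin 57° = 8.2 × 10 × 0.8387 = 68.773 N and the normal force is N = m₁g cos 57° = 44.660 N.
Kinetic friction opposes the block's motion down the incline: f = μN = 0.11 × 44.660 = 4.913 N acting up the slope.
Newton's second law for the block (down-slope positive): 68.773 − 4.913 − T = 8.2 a. For the hanging weight (upward positive): T − 5 × 10 = 5 a.
Adding the two equations eliminates T: 13.860 = 13.2 a, so a = 1.0500 m/s².
Then from the hanging weight's equation, T = 5 × (10 + 1.0500) = 55.250 N.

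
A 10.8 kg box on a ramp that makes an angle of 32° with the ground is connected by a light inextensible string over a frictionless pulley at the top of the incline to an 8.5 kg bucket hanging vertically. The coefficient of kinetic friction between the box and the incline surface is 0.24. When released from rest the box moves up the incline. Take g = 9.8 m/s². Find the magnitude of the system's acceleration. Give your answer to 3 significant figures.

For the box on the incline: the weight component along the slope is m₁g sin 32° = 10.8 × 9.8 × 0.5299 = 56.085 N and the normal force is N = m₁g cos 32° = 89.757 N.
Kinetic friction opposes the box's motion up the incline: f = μN = 0.24 × 89.757 = 21.542 N acting down the slope.
Newton's second law for the box (up-slope positive): T − 56.085 − 21.542 = 10.8 a. For the hanging bucket (downward positive): 8.5 × 9.8 − T = 8.5 a.
Adding the two equations eliminates T: 5.673 = 19.3 a, so a = 0.2939 m/s².

0.294 m/s²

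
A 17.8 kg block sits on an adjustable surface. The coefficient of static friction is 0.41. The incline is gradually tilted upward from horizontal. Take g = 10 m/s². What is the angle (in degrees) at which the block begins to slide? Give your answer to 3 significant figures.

At the threshold of sliding, static friction is at its maximum μ_s N and exactly balances the weight component along the incline: mg sin θ = μ_s mg cos θ.
Hence tan θ = μ_s = 0.41, so θ = arctan(0.41) = 22.2936°.

22.3°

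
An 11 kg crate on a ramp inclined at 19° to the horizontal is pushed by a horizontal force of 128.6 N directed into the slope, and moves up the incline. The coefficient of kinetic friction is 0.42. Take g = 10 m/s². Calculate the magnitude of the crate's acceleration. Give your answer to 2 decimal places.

The horizontal push has components F cos 19° = 128.6 × 0.9455 = 121.591 N up the incline and F sin 19° = 128.6 × 0.3256 = 41.872 N pressing into the surface.
The normal force is therefore N = mg cos 19° + F sin 19° = 104.005 + 41.872 = 145.877 N, and kinetic friction down the slope is μN = 0.42 × 145.877 = 61.268 N.
Along the incline: F cos 19° − mg sin 19° − μN = ma, so 121.591 − 35.816 − 61.268 = 11 a, giving a = 2.2279 m/s².

2.23 m/s²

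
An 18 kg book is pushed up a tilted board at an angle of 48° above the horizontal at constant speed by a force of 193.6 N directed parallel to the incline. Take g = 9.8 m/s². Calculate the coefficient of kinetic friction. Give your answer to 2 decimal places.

0.53

At constant speed ΣF = 0 along the incline. The applied 193.6 N acts up the slope; the weight component mg sin 48° = 131.091 N and kinetic friction μN both act down the slope.
So 193.6 = 131.091 + μ × 118.035, giving μ = (193.6 − 131.091) / 118.035 = 0.5296.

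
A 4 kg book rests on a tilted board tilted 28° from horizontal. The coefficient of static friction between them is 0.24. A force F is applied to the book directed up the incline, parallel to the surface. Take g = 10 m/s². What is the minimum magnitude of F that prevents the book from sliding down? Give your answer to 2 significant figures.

10 N

The normal force is N = mg cos 28° = 35.318 N. With F at its minimum the book is on the verge of sliding down, so static friction is at its maximum μ_s N = 0.24 × 35.318 = 8.476 N and acts up the slope.
Equilibrium along the incline: F + μ_s N = mg sin 28°, so F = 18.779 − 8.476 = 10.303 N.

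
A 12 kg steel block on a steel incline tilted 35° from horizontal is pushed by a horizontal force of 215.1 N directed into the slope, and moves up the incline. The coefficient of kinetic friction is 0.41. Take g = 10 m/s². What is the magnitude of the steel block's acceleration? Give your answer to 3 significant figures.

1.37 m/s²

The horizontal push has components F cos 35° = 215.1 × 0.8192 = 176.210 N up the incline and F sin 35° = 215.1 × 0.5736 = 123.381 N pressing into the surface.
The normal force is therefore N = mg cos 35° + F sin 35° = 98.304 + 123.381 = 221.685 N, and kinetic friction down the slope is μN = 0.41 × 221.685 = 90.891 N.
Along the incline: F cos 35° − mg sin 35° − μN = ma, so 176.210 − 68.832 − 90.891 = 12 a, giving a = 1.3739 m/s².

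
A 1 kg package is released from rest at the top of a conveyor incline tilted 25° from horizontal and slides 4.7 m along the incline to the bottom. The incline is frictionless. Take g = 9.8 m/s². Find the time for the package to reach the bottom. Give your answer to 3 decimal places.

1.507 s

The weight component along the incline is mg sin 25° = 4.142 N and the normal force is N = mg cos 25° = 8.882 N.
With no friction, a = g sin 25° = 4.1417 m/s².
Starting from rest, L = ½at², so t = √(2L/a) = √(2 × 4.7 / 4.1417) = 1.5065 s.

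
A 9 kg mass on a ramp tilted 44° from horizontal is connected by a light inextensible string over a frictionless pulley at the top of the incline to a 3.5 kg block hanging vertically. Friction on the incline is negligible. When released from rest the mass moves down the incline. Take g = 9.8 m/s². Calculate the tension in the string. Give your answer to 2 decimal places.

41.85 N

For the mass on the incline: the weight component along the slope is m₁g sin 44° = 9 × 9.8 × 0.6947 = 61.273 N and the normal force is N = m₁g cos 44° = 63.446 N.
Newton's second law for the mass (down-slope positive): 61.273 − T = 9 a. For the hanging block (upward positive): T − 3.5 × 9.8 = 3.5 a.
Adding the two equations eliminates T: 26.973 = 12.5 a, so a = 2.1578 m/s².
Then from the hanging block's equation, T = 3.5 × (9.8 + 2.1578) = 41.852 N.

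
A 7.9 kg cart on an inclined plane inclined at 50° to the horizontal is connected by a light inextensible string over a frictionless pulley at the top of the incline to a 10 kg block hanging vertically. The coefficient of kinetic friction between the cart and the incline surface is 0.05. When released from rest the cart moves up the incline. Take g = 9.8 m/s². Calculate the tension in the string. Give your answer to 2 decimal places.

77.77 N

For the cart on the incline: the weight component along the slope is m₁g sin 50° = 7.9 × 9.8 × 0.7660 = 59.304 N and the normal force is N = m₁g cos 50° = 49.765 N.
Kinetic friction opposes the cart's motion up the incline: f = μN = 0.05 × 49.765 = 2.488 N acting down the slope.
Newton's second law for the cart (up-slope positive): T − 59.304 − 2.488 = 7.9 a. For the hanging block (downward positive): 10 × 9.8 − T = 10 a.
Adding the two equations eliminates T: 36.208 = 17.9 a, so a = 2.0228 m/s².
Then from the hanging block's equation, T = 10 × (9.8 − 2.0228) = 77.772 N.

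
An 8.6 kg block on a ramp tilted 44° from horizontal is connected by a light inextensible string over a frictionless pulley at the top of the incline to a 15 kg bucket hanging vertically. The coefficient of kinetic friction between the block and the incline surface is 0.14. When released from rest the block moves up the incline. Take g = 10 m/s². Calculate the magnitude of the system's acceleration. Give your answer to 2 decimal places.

3.46 m/s²

For the block on the incline: the weight component along the slope is m₁g sin 44° = 8.6 × 10 × 0.6947 = 59.744 N and the normal force is N = m₁g cos 44° = 61.863 N.
Kinetic friction opposes the block's motion up the incline: f = μN = 0.14 × 61.863 = 8.661 N acting down the slope.
Newton's second law for the block (up-slope positive): T − 59.744 − 8.661 = 8.6 a. For the hanging bucket (downward positive): 15 × 10 − T = 15 a.
Adding the two equations eliminates T: 81.595 = 23.6 a, so a = 3.4574 m/s².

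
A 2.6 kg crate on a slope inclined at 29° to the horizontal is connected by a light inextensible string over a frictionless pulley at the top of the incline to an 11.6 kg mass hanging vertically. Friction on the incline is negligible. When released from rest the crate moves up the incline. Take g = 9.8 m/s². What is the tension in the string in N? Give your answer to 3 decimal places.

30.906 N

For the crate on the incline: the weight component along the slope is m₁g sin 29° = 2.6 × 9.8 × 0.4848 = 12.353 N and the normal force is N = m₁g cos 29° = 22.285 N.
Newton's second law for the crate (up-slope positive): T − 12.353 = 2.6 a. For the hanging mass (downward positive): 11.6 × 9.8 − T = 11.6 a.
Adding the two equations eliminates T: 101.327 = 14.2 a, so a = 7.1357 m/s².
Then from the hanging mass's equation, T = 11.6 × (9.8 − 7.1357) = 30.906 N.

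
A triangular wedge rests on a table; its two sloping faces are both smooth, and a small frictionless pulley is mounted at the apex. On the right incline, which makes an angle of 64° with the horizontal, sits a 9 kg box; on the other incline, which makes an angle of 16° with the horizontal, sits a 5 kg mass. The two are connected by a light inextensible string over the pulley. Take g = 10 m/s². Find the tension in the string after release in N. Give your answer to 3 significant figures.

37.7 N

Resolve each weight along its own incline: the 9 kg mass has component 9 × 10 × sin 64° = 80.891 N down its slope, and the 5 kg mass has 5 × 10 × sin 16° = 13.782 N down its slope.
The 9 kg side's 80.891 N exceeds the other side's 13.782 N, so that mass slides down and the 5 kg mass slides up. Taking that direction as positive, Newton's second law for the whole system gives 80.891 − 13.782 = (9 + 5) a, so a = 67.109 / 14 = 4.7935 m/s².
For the 5 kg mass (up-slope positive): T − 13.782 = 5 × 4.7935, so T = 37.749 N.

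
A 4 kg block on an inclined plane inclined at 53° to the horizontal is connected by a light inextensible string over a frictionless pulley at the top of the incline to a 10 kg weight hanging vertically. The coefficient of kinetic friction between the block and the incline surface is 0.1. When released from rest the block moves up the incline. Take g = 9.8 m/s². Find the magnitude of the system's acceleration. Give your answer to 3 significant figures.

4.60 m/s²

For the block on the incline: the weight component along the slope is m₁g sin 53° = 4 × 9.8 × 0.7986 = 31.305 N and the normal force is N = m₁g cos 53° = 23.591 N.
Kinetic friction opposes the block's motion up the incline: f = μN = 0.1 × 23.591 = 2.359 N acting down the slope.
Newton's second law for the block (up-slope positive): T − 31.305 − 2.359 = 4 a. For the hanging weight (downward positive): 10 × 9.8 − T = 10 a.
Adding the two equations eliminates T: 64.336 = 14 a, so a = 4.5954 m/s².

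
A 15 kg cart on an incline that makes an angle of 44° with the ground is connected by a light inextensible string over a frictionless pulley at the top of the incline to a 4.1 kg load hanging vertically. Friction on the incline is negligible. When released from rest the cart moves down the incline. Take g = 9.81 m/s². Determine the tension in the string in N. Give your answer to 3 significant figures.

53.5 N

For the cart on the incline: the weight component along the slope is m₁g sin 44° = 15 × 9.81 × 0.6947 = 102.225 N and the normal force is N = m₁g cos 44° = 105.851 N.
Newton's second law for the cart (down-slope positive): 102.225 − T = 15 a. For the hanging load (upward positive): T − 4.1 × 9.81 = 4.1 a.
Adding the two equations eliminates T: 62.004 = 19.1 a, so a = 3.2463 m/s².
Then from the hanging load's equation, T = 4.1 × (9.81 + 3.2463) = 53.531 N.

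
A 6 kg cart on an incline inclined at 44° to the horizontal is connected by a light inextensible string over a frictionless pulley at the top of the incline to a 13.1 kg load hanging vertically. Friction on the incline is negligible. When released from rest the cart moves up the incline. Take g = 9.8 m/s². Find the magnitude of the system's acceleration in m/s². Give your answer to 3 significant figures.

4.58 m/s²

For the cart on the incline: the weight component along the slope is m₁g sin 44° = 6 × 9.8 × 0.6947 = 40.848 N and the normal force is N = m₁g cos 44° = 42.297 N.
Newton's second law for the cart (up-slope positive): T − 40.848 = 6 a. For the hanging load (downward positive): 13.1 × 9.8 − T = 13.1 a.
Adding the two equations eliminates T: 87.532 = 19.1 a, so a = 4.5828 m/s².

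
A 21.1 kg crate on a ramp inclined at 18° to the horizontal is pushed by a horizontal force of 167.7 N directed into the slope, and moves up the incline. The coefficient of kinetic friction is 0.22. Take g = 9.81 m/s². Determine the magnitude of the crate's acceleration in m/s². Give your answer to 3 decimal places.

1.935 m/s²

The horizontal push has components F cos 18° = 167.7 × 0.9511 = 159.499 N up the incline and F sin 18° = 167.7 × 0.3090 = 51.819 N pressing into the surface.
The normal force is therefore N = mg cos 18° + F sin 18° = 196.869 + 51.819 = 248.688 N, and kinetic friction down the slope is μN = 0.22 × 248.688 = 54.711 N.
Along the incline: F cos 18° − mg sin 18° − μN = ma, so 159.499 − 63.960 − 54.711 = 21.1 a, giving a = 1.9350 m/s².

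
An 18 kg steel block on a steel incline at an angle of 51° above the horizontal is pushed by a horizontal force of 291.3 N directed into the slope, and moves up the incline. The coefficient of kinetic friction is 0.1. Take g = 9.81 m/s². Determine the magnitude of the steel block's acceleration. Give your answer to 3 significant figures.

0.686 m/s²

The horizontal push has components F cos 51° = 291.3 × 0.6293 = 183.315 N up the incline and F sin 51° = 291.3 × 0.7771 = 226.369 N pressing into the surface.
The normal force is therefore N = mg cos 51° + F sin 51° = 111.122 + 226.369 = 337.491 N, and kinetic friction down the slope is μN = 0.1 × 337.491 = 33.749 N.
Along the incline: F cos 51° − mg sin 51° − μN = ma, so 183.315 − 137.220 − 33.749 = 18 a, giving a = 0.6859 m/s².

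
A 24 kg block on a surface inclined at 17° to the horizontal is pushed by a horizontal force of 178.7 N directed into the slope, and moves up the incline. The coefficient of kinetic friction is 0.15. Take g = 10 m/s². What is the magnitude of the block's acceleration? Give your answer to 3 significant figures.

The horizontal push has components F cos 17° = 178.7 × 0.9563 = 170.891 N up the incline and F sin 17° = 178.7 × 0.2924 = 52.252 N pressing into the surface.
The normal force is therefore N = mg cos 17° + F sin 17° = 229.512 + 52.252 = 281.764 N, and kinetic friction down the slope is μN = 0.15 × 281.764 = 42.265 N.
Along the incline: F cos 17° − mg sin 17° − μN = ma, so 170.891 − 70.176 − 42.265 = 24 a, giving a = 2.4354 m/s².

2.44 m/s²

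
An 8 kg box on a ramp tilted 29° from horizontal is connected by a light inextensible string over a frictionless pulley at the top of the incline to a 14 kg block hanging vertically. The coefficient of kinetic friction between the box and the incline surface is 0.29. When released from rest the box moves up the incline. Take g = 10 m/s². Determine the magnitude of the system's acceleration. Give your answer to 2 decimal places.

3.68 m/s²

For the box on the incline: the weight component along the slope is m₁g sin 29° = 8 × 10 × 0.4848 = 38.784 N and the normal force is N = m₁g cos 29° = 69.970 N.
Kinetic friction opposes the box's motion up the incline: f = μN = 0.29 × 69.970 = 20.291 N acting down the slope.
Newton's second law for the box (up-slope positive): T − 38.784 − 20.291 = 8 a. For the hanging block (downward positive): 14 × 10 − T = 14 a.
Adding the two equations eliminates T: 80.925 = 22 a, so a = 3.6784 m/s².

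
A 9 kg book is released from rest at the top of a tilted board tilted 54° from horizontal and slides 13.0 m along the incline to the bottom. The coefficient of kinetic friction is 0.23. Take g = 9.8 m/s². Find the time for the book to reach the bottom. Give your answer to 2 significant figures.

2.0 s

The weight component along the incline is mg sin 54° = 71.355 N and the normal force is N = mg cos 54° = 51.843 N.
Friction up the slope is f = μN = 0.23 × 51.843 = 11.924 N, so the net downslope force is 71.355 − 11.924 = 59.431 N and a = 59.431 / 9 = 6.6034 m/s².
Starting from rest, L = ½at², so t = √(2L/a) = √(2 × 13.0 / 6.6034) = 1.9843 s.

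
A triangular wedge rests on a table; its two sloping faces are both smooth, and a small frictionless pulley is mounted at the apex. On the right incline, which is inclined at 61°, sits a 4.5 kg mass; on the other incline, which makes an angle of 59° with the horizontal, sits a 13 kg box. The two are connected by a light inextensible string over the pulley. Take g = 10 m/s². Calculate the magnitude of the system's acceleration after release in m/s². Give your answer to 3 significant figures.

4.12 m/s²

Resolve each weight along its own incline: the 4.5 kg mass has component 4.5 × 10 × sin 61° = 39.358 N down its slope, and the 13 kg mass has 13 × 10 × sin 59° = 111.432 N down its slope.
The 13 kg side's 111.432 N exceeds the other side's 39.358 N, so that mass slides down and the 4.5 kg mass slides up. Taking that direction as positive, Newton's second law for the whole system gives 111.432 − 39.358 = (4.5 + 13) a, so a = 72.074 / 17.5 = 4.1185 m/s².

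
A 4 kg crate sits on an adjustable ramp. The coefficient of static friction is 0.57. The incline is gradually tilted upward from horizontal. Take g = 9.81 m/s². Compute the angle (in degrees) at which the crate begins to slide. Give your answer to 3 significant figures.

At the threshold of sliding, static friction is at its maximum μ_s N and exactly balances the weight component along the incline: mg sin θ = μ_s mg cos θ.
Hence tan θ = μ_s = 0.57, so θ = arctan(0.57) = 29.6831°.

29.7°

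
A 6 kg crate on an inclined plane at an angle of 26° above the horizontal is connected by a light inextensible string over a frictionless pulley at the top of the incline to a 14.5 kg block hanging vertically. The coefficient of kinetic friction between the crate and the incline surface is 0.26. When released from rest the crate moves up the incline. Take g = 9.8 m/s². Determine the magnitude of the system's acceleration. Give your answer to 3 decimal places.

5.004 m/s²

For the crate on the incline: the weight component along the slope is m₁g sin 26° = 6 × 9.8 × 0.4384 = 25.778 N and the normal force is N = m₁g cos 26° = 52.849 N.
Kinetic friction opposes the crate's motion up the incline: f = μN = 0.26 × 52.849 = 13.741 N acting down the slope.
Newton's second law for the crate (up-slope positive): T − 25.778 − 13.741 = 6 a. For the hanging block (downward positive): 14.5 × 9.8 − T = 14.5 a.
Adding the two equations eliminates T: 102.581 = 20.5 a, so a = 5.0040 m/s².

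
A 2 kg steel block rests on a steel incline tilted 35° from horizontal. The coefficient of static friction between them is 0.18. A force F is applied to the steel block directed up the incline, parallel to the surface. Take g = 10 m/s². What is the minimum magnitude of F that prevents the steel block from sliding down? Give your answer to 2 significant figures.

The normal force is N = mg cos 35° = 16.383 N. With F at its minimum the steel block is on the verge of sliding down, so static friction is at its maximum μ_s N = 0.18 × 16.383 = 2.949 N and acts up the slope.
Equilibrium along the incline: F + μ_s N = mg sin 35°, so F = 11.472 − 2.949 = 8.523 N.

8.5 N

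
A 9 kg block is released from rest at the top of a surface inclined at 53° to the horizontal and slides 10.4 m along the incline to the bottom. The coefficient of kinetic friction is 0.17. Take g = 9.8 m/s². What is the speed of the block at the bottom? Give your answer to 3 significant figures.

11.9 m/s

The weight component along the incline is mg sin 53° = 70.440 N and the normal force is N = mg cos 53° = 53.080 N.
Friction up the slope is f = μN = 0.17 × 53.080 = 9.024 N, so the net downslope force is 70.440 − 9.024 = 61.416 N and a = 61.416 / 9 = 6.8240 m/s².
Starting from rest over a distance of 10.4 m, v² = 2aL = 2 × 6.8240 × 10.4 = 141.9392, so v = 11.9138 m/s.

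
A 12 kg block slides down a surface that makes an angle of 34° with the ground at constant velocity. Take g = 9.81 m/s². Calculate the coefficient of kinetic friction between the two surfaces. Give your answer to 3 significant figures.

0.675

At constant velocity the net force along the incline is zero: mg sin 34° = μ mg cos 34°.
So μ = tan 34° = 0.5592 / 0.8290 = 0.6745.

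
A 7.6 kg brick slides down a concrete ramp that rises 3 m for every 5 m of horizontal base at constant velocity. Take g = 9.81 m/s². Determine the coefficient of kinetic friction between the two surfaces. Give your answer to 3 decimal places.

0.600

At constant velocity the net force along the incline is zero: mg sin 30.96° = μ mg cos 30.96°.
So μ = tan 30.96° = 0.5145 / 0.8575 = 0.6000.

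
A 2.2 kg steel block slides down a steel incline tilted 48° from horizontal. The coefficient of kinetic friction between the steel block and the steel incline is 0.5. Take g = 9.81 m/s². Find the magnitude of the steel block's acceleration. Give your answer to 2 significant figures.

Resolving the weight along the incline: the component pulling the steel block down the slope is mg sin 48° = 2.2 × 9.81 × 0.7431 = 16.038 N, and the normal force is N = mg cos 48° = 2.2 × 9.81 × 0.6691 = 14.441 N.
Kinetic friction acts up the slope with magnitude f = μN = 0.5 × 14.441 = 7.221 N.
Net force along the incline is 16.038 − 7.221 = 8.817 N, so a = 8.817 / 2.2 = 4.0077 m/s².

4.0 m/s²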